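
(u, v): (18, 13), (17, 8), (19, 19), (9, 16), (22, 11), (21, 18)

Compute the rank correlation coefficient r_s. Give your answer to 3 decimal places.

0.143

Rank u: 3, 2, 4, 1, 6, 5
Rank v: 3, 1, 6, 4, 2, 5
d = rank(u) − rank(v): 0, 1, -2, -3, 4, 0; Σd² = 30
ρ = 1 − 6Σd² / [n(n²−1)] = 1 − 6×30 / (6×35) = 1 − 180/210 ≈ 0.143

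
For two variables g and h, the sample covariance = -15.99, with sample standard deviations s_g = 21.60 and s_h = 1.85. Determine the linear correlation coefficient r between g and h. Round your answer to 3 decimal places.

r = Cov(g,h) / (s_g · s_h) = -15.99 / (21.60 × 1.85)
  = -15.99 / 39.9600 ≈ -0.400

-0.400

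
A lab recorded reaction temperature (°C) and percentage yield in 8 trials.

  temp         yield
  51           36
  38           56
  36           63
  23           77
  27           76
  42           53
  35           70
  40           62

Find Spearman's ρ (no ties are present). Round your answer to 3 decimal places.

Rank temp: 8, 5, 4, 1, 2, 7, 3, 6
Rank yield: 1, 3, 5, 8, 7, 2, 6, 4
d = rank(temp) − rank(yield): 7, 2, -1, -7, -5, 5, -3, 2; Σd² = 166
ρ = 1 − 6Σd² / [n(n²−1)] = 1 − 6×166 / (8×63) = 1 − 996/504 ≈ -0.976

-0.976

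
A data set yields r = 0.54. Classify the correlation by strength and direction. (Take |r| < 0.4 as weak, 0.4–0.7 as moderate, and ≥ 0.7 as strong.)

moderate positive

r = 0.54 > 0 so the relationship is positive.
|r| = 0.54, which falls in the moderate range.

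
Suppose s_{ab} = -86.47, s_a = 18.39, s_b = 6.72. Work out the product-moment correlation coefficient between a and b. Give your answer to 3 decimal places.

r = Cov(a,b) / (s_a · s_b) = -86.47 / (18.39 × 6.72)
  = -86.47 / 123.5808 ≈ -0.700

-0.700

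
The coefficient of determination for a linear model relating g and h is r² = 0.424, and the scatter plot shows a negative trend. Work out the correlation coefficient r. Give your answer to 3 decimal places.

-0.651

|r| = √0.424 = 0.651
The association is negative, so r = −0.651.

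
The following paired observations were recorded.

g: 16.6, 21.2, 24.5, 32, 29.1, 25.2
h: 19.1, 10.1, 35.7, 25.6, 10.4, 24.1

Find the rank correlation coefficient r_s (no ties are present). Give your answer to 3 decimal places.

Rank g: 1, 2, 3, 6, 5, 4
Rank h: 3, 1, 6, 5, 2, 4
d = rank(g) − rank(h): -2, 1, -3, 1, 3, 0; Σd² = 24
ρ = 1 − 6Σd² / [n(n²−1)] = 1 − 6×24 / (6×35) = 1 − 144/210 ≈ 0.314

0.314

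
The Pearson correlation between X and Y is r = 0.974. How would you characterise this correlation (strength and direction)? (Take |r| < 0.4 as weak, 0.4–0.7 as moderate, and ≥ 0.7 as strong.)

strong positive

r = 0.974 > 0 so the relationship is positive.
|r| = 0.974, which falls in the strong range.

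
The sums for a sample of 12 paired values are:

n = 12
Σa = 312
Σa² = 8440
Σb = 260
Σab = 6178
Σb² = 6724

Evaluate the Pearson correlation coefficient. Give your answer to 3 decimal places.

r = (nΣab − ΣaΣb) / √[(nΣa² − (Σa)²)(nΣb² − (Σb)²)]
Numerator: 12×6178 − 312×260 = -6984
Denominator: √[(101280 − 97344)(80688 − 67600)] = √[3936 × 13088] = 7177.3510
r = -6984 / 7177.3510 ≈ -0.973

-0.973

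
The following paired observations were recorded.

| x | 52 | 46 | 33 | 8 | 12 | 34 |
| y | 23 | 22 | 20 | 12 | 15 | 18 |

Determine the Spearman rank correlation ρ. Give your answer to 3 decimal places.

0.943

Rank x: 6, 5, 3, 1, 2, 4
Rank y: 6, 5, 4, 1, 2, 3
d = rank(x) − rank(y): 0, 0, -1, 0, 0, 1; Σd² = 2
ρ = 1 − 6Σd² / [n(n²−1)] = 1 − 6×2 / (6×35) = 1 − 12/210 ≈ 0.943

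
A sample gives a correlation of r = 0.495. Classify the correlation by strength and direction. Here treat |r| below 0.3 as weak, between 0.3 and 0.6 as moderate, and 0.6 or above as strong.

r = 0.495 > 0 so the relationship is positive.
|r| = 0.495, which falls in the moderate range.

moderate positive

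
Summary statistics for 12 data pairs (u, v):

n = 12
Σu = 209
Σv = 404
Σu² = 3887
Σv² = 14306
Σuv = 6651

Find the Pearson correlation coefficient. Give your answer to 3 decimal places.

-0.924

r = (nΣuv − ΣuΣv) / √[(nΣu² − (Σu)²)(nΣv² − (Σv)²)]
Numerator: 12×6651 − 209×404 = -4624
Denominator: √[(46644 − 43681)(171672 − 163216)] = √[2963 × 8456] = 5005.5098
r = -4624 / 5005.5098 ≈ -0.924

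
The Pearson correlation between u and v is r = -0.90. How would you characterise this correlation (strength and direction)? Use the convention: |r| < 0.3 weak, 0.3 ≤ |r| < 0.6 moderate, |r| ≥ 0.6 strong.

strong negative

r = -0.90 < 0 so the relationship is negative.
|r| = 0.90, which falls in the strong range.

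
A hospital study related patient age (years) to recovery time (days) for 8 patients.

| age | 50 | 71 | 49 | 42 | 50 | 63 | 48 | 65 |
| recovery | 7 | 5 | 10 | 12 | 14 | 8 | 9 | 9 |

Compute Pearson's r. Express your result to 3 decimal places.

-0.656

n = 8, Σx = 438, Σy = 74, Σx² = 24704, Σy² = 740, Σxy = 3920
nΣxy − ΣxΣy = 31360 − 32412 = -1052
nΣx² − (Σx)² = 197632 − 191844 = 5788; nΣy² − (Σy)² = 5920 − 5476 = 444
r = -1052 / √(5788 × 444) = -1052 / 1603.0820 ≈ -0.656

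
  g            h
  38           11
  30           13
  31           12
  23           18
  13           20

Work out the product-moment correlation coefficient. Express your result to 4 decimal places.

n = 5, Σg = 135, Σh = 74, Σg² = 4003, Σh² = 1158, Σgh = 1854
nΣgh − ΣgΣh = 9270 − 9990 = -720
nΣg² − (Σg)² = 20015 − 18225 = 1790; nΣh² − (Σh)² = 5790 − 5476 = 314
r = -720 / √(1790 × 314) = -720 / 749.7066 ≈ -0.9604

-0.9604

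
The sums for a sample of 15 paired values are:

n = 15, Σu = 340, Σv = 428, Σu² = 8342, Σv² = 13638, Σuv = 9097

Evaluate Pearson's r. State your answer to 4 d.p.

-0.6350

r = (nΣuv − ΣuΣv) / √[(nΣu² − (Σu)²)(nΣv² − (Σv)²)]
Numerator: 15×9097 − 340×428 = -9065
Denominator: √[(125130 − 115600)(204570 − 183184)] = √[9530 × 21386] = 14276.1542
r = -9065 / 14276.1542 ≈ -0.6350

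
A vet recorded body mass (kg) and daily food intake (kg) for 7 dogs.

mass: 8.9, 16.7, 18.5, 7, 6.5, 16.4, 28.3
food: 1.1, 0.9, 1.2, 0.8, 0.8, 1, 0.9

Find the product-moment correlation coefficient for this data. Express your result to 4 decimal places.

n = 7, Σx = 102.3, Σy = 6.7, Σx² = 1861.45, Σy² = 6.55, Σxy = 99.69
nΣxy − ΣxΣy = 697.83 − 685.41 = 12.42
nΣx² − (Σx)² = 13030.15 − 10465.29 = 2564.86; nΣy² − (Σy)² = 45.85 − 44.89 = 0.96
r = 12.42 / √(2564.86 × 0.96) = 12.42 / 49.6212 ≈ 0.2503

0.2503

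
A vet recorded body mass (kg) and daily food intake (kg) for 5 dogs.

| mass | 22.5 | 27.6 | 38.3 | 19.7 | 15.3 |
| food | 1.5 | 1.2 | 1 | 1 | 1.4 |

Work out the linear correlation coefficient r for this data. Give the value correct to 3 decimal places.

-0.529

n = 5, Σx = 123.4, Σy = 6.1, Σx² = 3357.08, Σy² = 7.65, Σxy = 146.29
nΣxy − ΣxΣy = 731.45 − 752.74 = -21.29
nΣx² − (Σx)² = 16785.4 − 15227.56 = 1557.84; nΣy² − (Σy)² = 38.25 − 37.21 = 1.04
r = -21.29 / √(1557.84 × 1.04) = -21.29 / 40.2511 ≈ -0.529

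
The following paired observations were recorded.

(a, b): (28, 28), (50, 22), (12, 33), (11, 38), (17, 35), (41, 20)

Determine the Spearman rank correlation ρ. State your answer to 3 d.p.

Rank a: 4, 6, 2, 1, 3, 5
Rank b: 3, 2, 4, 6, 5, 1
d = rank(a) − rank(b): 1, 4, -2, -5, -2, 4; Σd² = 66
ρ = 1 − 6Σd² / [n(n²−1)] = 1 − 6×66 / (6×35) = 1 − 396/210 ≈ -0.886

-0.886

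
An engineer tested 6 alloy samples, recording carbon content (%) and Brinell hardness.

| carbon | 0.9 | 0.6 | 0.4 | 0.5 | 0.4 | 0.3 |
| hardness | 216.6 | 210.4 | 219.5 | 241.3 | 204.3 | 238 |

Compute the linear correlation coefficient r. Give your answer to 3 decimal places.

-0.281

n = 6, Σx = 3.1, Σy = 1330.1, Σx² = 1.83, Σy² = 295972.15, Σxy = 682.75
nΣxy − ΣxΣy = 4096.5 − 4123.31 = -26.81
nΣx² − (Σx)² = 10.98 − 9.61 = 1.37; nΣy² − (Σy)² = 1775832.9 − 1769166.01 = 6666.89
r = -26.81 / √(1.37 × 6666.89) = -26.81 / 95.5701 ≈ -0.281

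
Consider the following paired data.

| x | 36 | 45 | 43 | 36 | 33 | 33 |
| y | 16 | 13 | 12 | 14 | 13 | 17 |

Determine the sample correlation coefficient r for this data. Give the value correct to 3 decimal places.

-0.617

n = 6, Σx = 226, Σy = 85, Σx² = 8644, Σy² = 1223, Σxy = 3171
nΣxy − ΣxΣy = 19026 − 19210 = -184
nΣx² − (Σx)² = 51864 − 51076 = 788; nΣy² − (Σy)² = 7338 − 7225 = 113
r = -184 / √(788 × 113) = -184 / 298.4024 ≈ -0.617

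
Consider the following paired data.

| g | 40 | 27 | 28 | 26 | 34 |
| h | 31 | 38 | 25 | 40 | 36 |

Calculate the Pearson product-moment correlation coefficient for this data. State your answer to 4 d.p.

n = 5, Σg = 155, Σh = 170, Σg² = 4945, Σh² = 5926, Σgh = 5230
nΣgh − ΣgΣh = 26150 − 26350 = -200
nΣg² − (Σg)² = 24725 − 24025 = 700; nΣh² − (Σh)² = 29630 − 28900 = 730
r = -200 / √(700 × 730) = -200 / 714.8426 ≈ -0.2798

-0.2798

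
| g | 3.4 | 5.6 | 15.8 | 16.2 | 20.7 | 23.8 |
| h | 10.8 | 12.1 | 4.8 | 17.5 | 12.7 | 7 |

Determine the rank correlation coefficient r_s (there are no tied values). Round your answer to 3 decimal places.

Rank g: 1, 2, 3, 4, 5, 6
Rank h: 3, 4, 1, 6, 5, 2
d = rank(g) − rank(h): -2, -2, 2, -2, 0, 4; Σd² = 32
ρ = 1 − 6Σd² / [n(n²−1)] = 1 − 6×32 / (6×35) = 1 − 192/210 ≈ 0.086

0.086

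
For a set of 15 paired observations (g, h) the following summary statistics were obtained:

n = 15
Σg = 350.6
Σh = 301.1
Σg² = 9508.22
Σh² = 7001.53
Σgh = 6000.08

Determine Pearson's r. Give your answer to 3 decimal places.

r = (nΣgh − ΣgΣh) / √[(nΣg² − (Σg)²)(nΣh² − (Σh)²)]
Numerator: 15×6000.08 − 350.6×301.1 = -15564.46
Denominator: √[(142623.3 − 122920.36)(105022.95 − 90661.21)] = √[19702.94 × 14361.74] = 16821.6676
r = -15564.46 / 16821.6676 ≈ -0.925

-0.925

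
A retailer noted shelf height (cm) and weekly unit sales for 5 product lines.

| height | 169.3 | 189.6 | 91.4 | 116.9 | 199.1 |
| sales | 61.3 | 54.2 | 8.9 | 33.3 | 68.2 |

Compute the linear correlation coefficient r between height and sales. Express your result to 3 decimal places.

n = 5, Σx = 766.3, Σy = 225.9, Σx² = 126271.03, Σy² = 12534.67, Σxy = 38939.26
nΣxy − ΣxΣy = 194696.3 − 173107.17 = 21589.13
nΣx² − (Σx)² = 631355.15 − 587215.69 = 44139.46; nΣy² − (Σy)² = 62673.35 − 51030.81 = 11642.54
r = 21589.13 / √(44139.46 × 11642.54) = 21589.13 / 22669.2618 ≈ 0.952

0.952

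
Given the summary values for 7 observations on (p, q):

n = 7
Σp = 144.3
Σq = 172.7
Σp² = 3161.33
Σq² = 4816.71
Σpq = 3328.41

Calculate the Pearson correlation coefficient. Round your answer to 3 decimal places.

r = (nΣpq − ΣpΣq) / √[(nΣp² − (Σp)²)(nΣq² − (Σq)²)]
Numerator: 7×3328.41 − 144.3×172.7 = -1621.74
Denominator: √[(22129.31 − 20822.49)(33716.97 − 29825.29)] = √[1306.82 × 3891.68] = 2255.1553
r = -1621.74 / 2255.1553 ≈ -0.719

-0.719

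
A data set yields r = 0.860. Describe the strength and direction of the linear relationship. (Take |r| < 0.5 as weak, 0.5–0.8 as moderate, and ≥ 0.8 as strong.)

r = 0.860 > 0 so the relationship is positive.
|r| = 0.860, which falls in the strong range.

strong positive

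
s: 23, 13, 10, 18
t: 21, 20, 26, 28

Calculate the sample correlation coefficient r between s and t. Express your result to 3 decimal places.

n = 4, Σs = 64, Σt = 95, Σs² = 1122, Σt² = 2301, Σst = 1507
nΣst − ΣsΣt = 6028 − 6080 = -52
nΣs² − (Σs)² = 4488 − 4096 = 392; nΣt² − (Σt)² = 9204 − 9025 = 179
r = -52 / √(392 × 179) = -52 / 264.8924 ≈ -0.196

-0.196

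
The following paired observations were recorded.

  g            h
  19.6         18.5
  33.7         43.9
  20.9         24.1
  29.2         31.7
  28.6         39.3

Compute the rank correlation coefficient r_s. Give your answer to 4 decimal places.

Rank g: 1, 5, 2, 4, 3
Rank h: 1, 5, 2, 3, 4
d = rank(g) − rank(h): 0, 0, 0, 1, -1; Σd² = 2
ρ = 1 − 6Σd² / [n(n²−1)] = 1 − 6×2 / (5×24) = 1 − 12/120 ≈ 0.9000

0.9000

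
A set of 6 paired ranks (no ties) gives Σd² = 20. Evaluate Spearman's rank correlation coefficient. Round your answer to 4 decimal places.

0.4286

ρ = 1 − 6Σd² / [n(n²−1)] = 1 − 6×20 / (6×35)
  = 1 − 120/210 = 1 − 0.57143 ≈ 0.4286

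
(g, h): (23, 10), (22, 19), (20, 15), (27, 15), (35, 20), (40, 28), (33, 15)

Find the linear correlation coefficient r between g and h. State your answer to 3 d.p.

n = 7, Σg = 200, Σh = 122, Σg² = 6056, Σh² = 2320, Σgh = 3668
nΣgh − ΣgΣh = 25676 − 24400 = 1276
nΣg² − (Σg)² = 42392 − 40000 = 2392; nΣh² − (Σh)² = 16240 − 14884 = 1356
r = 1276 / √(2392 × 1356) = 1276 / 1800.9864 ≈ 0.709

0.709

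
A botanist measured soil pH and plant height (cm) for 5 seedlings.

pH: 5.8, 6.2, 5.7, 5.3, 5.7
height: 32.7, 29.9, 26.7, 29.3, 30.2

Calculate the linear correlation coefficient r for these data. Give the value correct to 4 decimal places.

0.1989

n = 5, Σx = 28.7, Σy = 148.8, Σx² = 165.15, Σy² = 4446.72, Σxy = 854.66
nΣxy − ΣxΣy = 4273.3 − 4270.56 = 2.74
nΣx² − (Σx)² = 825.75 − 823.69 = 2.06; nΣy² − (Σy)² = 22233.6 − 22141.44 = 92.16
r = 2.74 / √(2.06 × 92.16) = 2.74 / 13.7786 ≈ 0.1989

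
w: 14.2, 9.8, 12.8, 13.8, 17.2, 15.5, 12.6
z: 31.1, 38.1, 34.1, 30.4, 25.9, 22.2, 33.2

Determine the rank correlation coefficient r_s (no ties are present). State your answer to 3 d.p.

-0.893

Rank w: 5, 1, 3, 4, 7, 6, 2
Rank z: 4, 7, 6, 3, 2, 1, 5
d = rank(w) − rank(z): 1, -6, -3, 1, 5, 5, -3; Σd² = 106
ρ = 1 − 6Σd² / [n(n²−1)] = 1 − 6×106 / (7×48) = 1 − 636/336 ≈ -0.893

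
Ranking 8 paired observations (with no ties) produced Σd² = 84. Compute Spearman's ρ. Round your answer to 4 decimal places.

0.0000

ρ = 1 − 6Σd² / [n(n²−1)] = 1 − 6×84 / (8×63)
  = 1 − 504/504 = 1 − 1.00000 ≈ 0.0000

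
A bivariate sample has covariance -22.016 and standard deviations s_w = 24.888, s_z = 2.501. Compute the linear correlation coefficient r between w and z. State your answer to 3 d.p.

r = Cov(w,z) / (s_w · s_z) = -22.016 / (24.888 × 2.501)
  = -22.016 / 62.2449 ≈ -0.354

-0.354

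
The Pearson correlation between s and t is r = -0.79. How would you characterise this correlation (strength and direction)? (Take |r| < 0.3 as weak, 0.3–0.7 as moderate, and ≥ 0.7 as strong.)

strong negative

r = -0.79 < 0 so the relationship is negative.
|r| = 0.79, which falls in the strong range.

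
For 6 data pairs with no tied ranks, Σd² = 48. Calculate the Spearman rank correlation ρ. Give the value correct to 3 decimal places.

-0.371

ρ = 1 − 6Σd² / [n(n²−1)] = 1 − 6×48 / (6×35)
  = 1 − 288/210 = 1 − 1.3714 ≈ -0.371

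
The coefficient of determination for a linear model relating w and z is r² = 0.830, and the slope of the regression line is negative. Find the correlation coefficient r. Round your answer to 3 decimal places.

-0.911

|r| = √0.830 = 0.911
The association is negative, so r = −0.911.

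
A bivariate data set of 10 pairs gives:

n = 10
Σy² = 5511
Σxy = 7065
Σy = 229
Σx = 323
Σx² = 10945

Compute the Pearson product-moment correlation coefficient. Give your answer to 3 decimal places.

-0.897

r = (nΣxy − ΣxΣy) / √[(nΣx² − (Σx)²)(nΣy² − (Σy)²)]
Numerator: 10×7065 − 323×229 = -3317
Denominator: √[(109450 − 104329)(55110 − 52441)] = √[5121 × 2669] = 3697.0189
r = -3317 / 3697.0189 ≈ -0.897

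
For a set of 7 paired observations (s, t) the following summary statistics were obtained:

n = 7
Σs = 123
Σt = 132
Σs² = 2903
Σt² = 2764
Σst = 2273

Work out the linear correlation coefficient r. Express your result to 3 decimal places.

-0.103

r = (nΣst − ΣsΣt) / √[(nΣs² − (Σs)²)(nΣt² − (Σt)²)]
Numerator: 7×2273 − 123×132 = -325
Denominator: √[(20321 − 15129)(19348 − 17424)] = √[5192 × 1924] = 3160.6025
r = -325 / 3160.6025 ≈ -0.103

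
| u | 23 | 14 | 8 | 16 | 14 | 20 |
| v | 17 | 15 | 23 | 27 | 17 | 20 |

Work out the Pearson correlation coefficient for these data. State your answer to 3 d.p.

-0.248

n = 6, Σu = 95, Σv = 119, Σu² = 1641, Σv² = 2461, Σuv = 1855
nΣuv − ΣuΣv = 11130 − 11305 = -175
nΣu² − (Σu)² = 9846 − 9025 = 821; nΣv² − (Σv)² = 14766 − 14161 = 605
r = -175 / √(821 × 605) = -175 / 704.7730 ≈ -0.248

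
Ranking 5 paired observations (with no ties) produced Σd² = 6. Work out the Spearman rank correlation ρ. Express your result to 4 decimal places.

0.7000

ρ = 1 − 6Σd² / [n(n²−1)] = 1 − 6×6 / (5×24)
  = 1 − 36/120 = 1 − 0.30000 ≈ 0.7000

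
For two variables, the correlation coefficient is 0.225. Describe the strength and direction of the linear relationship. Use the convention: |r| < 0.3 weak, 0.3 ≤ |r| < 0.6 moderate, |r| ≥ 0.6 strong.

weak positive

r = 0.225 > 0 so the relationship is positive.
|r| = 0.225, which falls in the weak range.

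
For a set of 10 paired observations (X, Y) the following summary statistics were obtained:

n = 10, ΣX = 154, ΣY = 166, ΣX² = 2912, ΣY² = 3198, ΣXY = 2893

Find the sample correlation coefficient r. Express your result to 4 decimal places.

0.6884

r = (nΣXY − ΣXΣY) / √[(nΣX² − (ΣX)²)(nΣY² − (ΣY)²)]
Numerator: 10×2893 − 154×166 = 3366
Denominator: √[(29120 − 23716)(31980 − 27556)] = √[5404 × 4424] = 4889.5088
r = 3366 / 4889.5088 ≈ 0.6884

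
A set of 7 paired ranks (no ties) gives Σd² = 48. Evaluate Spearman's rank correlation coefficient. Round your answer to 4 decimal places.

0.1429

ρ = 1 − 6Σd² / [n(n²−1)] = 1 − 6×48 / (7×48)
  = 1 − 288/336 = 1 − 0.85714 ≈ 0.1429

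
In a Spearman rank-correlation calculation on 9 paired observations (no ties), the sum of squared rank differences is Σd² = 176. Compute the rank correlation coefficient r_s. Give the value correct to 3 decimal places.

ρ = 1 − 6Σd² / [n(n²−1)] = 1 − 6×176 / (9×80)
  = 1 − 1056/720 = 1 − 1.4667 ≈ -0.467

-0.467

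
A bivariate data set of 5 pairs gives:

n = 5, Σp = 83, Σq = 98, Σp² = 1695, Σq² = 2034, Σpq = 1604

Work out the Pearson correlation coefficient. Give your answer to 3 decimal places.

r = (nΣpq − ΣpΣq) / √[(nΣp² − (Σp)²)(nΣq² − (Σq)²)]
Numerator: 5×1604 − 83×98 = -114
Denominator: √[(8475 − 6889)(10170 − 9604)] = √[1586 × 566] = 947.4577
r = -114 / 947.4577 ≈ -0.120

-0.120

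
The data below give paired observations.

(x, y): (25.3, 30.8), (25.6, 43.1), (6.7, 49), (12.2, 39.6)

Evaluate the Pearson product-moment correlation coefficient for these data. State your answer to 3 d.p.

-0.652

n = 4, Σx = 69.8, Σy = 162.5, Σx² = 1489.18, Σy² = 6775.41, Σxy = 2694.02
nΣxy − ΣxΣy = 10776.08 − 11342.5 = -566.42
nΣx² − (Σx)² = 5956.72 − 4872.04 = 1084.68; nΣy² − (Σy)² = 27101.64 − 26406.25 = 695.39
r = -566.42 / √(1084.68 × 695.39) = -566.42 / 868.4904 ≈ -0.652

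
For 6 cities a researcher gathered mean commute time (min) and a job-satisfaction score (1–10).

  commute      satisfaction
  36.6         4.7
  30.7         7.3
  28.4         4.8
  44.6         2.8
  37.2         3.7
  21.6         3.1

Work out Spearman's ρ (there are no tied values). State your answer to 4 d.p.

Rank commute: 4, 3, 2, 6, 5, 1
Rank satisfaction: 4, 6, 5, 1, 3, 2
d = rank(commute) − rank(satisfaction): 0, -3, -3, 5, 2, -1; Σd² = 48
ρ = 1 − 6Σd² / [n(n²−1)] = 1 − 6×48 / (6×35) = 1 − 288/210 ≈ -0.3714

-0.3714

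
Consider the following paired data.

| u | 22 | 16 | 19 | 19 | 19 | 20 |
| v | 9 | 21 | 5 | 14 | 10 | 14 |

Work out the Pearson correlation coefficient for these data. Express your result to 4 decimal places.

-0.6410

n = 6, Σu = 115, Σv = 73, Σu² = 2223, Σv² = 1039, Σuv = 1365
nΣuv − ΣuΣv = 8190 − 8395 = -205
nΣu² − (Σu)² = 13338 − 13225 = 113; nΣv² − (Σv)² = 6234 − 5329 = 905
r = -205 / √(113 × 905) = -205 / 319.7890 ≈ -0.6410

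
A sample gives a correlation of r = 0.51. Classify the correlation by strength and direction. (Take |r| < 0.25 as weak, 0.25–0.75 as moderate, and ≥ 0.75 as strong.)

moderate positive

r = 0.51 > 0 so the relationship is positive.
|r| = 0.51, which falls in the moderate range.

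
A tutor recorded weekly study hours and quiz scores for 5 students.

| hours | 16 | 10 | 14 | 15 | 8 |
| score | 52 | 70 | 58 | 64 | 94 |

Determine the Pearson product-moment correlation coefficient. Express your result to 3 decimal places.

-0.910

n = 5, Σx = 63, Σy = 338, Σx² = 841, Σy² = 23900, Σxy = 4056
nΣxy − ΣxΣy = 20280 − 21294 = -1014
nΣx² − (Σx)² = 4205 − 3969 = 236; nΣy² − (Σy)² = 119500 − 114244 = 5256
r = -1014 / √(236 × 5256) = -1014 / 1113.7396 ≈ -0.910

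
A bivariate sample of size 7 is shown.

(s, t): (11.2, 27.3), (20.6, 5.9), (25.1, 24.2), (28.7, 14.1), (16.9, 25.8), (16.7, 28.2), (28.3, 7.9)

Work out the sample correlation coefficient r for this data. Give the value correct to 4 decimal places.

n = 7, Σs = 147.5, Σt = 133.4, Σs² = 3368.89, Σt² = 3087.84, Σst = 2569.92
nΣst − ΣsΣt = 17989.44 − 19676.5 = -1687.06
nΣs² − (Σs)² = 23582.23 − 21756.25 = 1825.98; nΣt² − (Σt)² = 21614.88 − 17795.56 = 3819.32
r = -1687.06 / √(1825.98 × 3819.32) = -1687.06 / 2640.8336 ≈ -0.6388

-0.6388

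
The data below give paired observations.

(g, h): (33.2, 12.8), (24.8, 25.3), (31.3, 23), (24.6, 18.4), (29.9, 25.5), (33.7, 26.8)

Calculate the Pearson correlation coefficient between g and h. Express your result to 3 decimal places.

n = 6, Σg = 177.5, Σh = 131.8, Σg² = 5331.83, Σh² = 3039.98, Σgh = 3890.55
nΣgh − ΣgΣh = 23343.3 − 23394.5 = -51.2
nΣg² − (Σg)² = 31990.98 − 31506.25 = 484.73; nΣh² − (Σh)² = 18239.88 − 17371.24 = 868.64
r = -51.2 / √(484.73 × 868.64) = -51.2 / 648.8882 ≈ -0.079

-0.079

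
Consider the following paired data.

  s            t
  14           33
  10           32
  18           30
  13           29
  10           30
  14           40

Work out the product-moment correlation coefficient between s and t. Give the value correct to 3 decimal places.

0.077

n = 6, Σs = 79, Σt = 194, Σs² = 1085, Σt² = 6354, Σst = 2559
nΣst − ΣsΣt = 15354 − 15326 = 28
nΣs² − (Σs)² = 6510 − 6241 = 269; nΣt² − (Σt)² = 38124 − 37636 = 488
r = 28 / √(269 × 488) = 28 / 362.3148 ≈ 0.077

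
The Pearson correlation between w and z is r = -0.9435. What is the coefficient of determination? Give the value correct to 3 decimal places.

r² = (-0.9435)² = 0.890

0.890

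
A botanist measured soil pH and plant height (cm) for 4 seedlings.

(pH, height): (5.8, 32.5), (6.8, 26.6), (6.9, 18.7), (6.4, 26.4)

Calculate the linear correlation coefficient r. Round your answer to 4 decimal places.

n = 4, Σx = 25.9, Σy = 104.2, Σx² = 168.45, Σy² = 2810.46, Σxy = 667.37
nΣxy − ΣxΣy = 2669.48 − 2698.78 = -29.3
nΣx² − (Σx)² = 673.8 − 670.81 = 2.99; nΣy² − (Σy)² = 11241.84 − 10857.64 = 384.2
r = -29.3 / √(2.99 × 384.2) = -29.3 / 33.8933 ≈ -0.8645

-0.8645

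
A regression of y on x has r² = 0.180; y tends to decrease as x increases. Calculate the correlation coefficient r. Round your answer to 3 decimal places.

|r| = √0.180 = 0.424
The association is negative, so r = −0.424.

-0.424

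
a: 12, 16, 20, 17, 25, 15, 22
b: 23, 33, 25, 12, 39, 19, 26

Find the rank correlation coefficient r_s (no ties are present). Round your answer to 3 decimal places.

0.571

Rank a: 1, 3, 5, 4, 7, 2, 6
Rank b: 3, 6, 4, 1, 7, 2, 5
d = rank(a) − rank(b): -2, -3, 1, 3, 0, 0, 1; Σd² = 24
ρ = 1 − 6Σd² / [n(n²−1)] = 1 − 6×24 / (7×48) = 1 − 144/336 ≈ 0.571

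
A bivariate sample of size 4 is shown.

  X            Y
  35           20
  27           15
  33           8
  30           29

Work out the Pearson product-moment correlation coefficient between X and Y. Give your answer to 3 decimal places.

-0.119

n = 4, ΣX = 125, ΣY = 72, ΣX² = 3943, ΣY² = 1530, ΣXY = 2239
nΣXY − ΣXΣY = 8956 − 9000 = -44
nΣX² − (ΣX)² = 15772 − 15625 = 147; nΣY² − (ΣY)² = 6120 − 5184 = 936
r = -44 / √(147 × 936) = -44 / 370.9340 ≈ -0.119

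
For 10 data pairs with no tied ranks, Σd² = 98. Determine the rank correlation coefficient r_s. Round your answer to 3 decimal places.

0.406

ρ = 1 − 6Σd² / [n(n²−1)] = 1 − 6×98 / (10×99)
  = 1 − 588/990 = 1 − 0.5939 ≈ 0.406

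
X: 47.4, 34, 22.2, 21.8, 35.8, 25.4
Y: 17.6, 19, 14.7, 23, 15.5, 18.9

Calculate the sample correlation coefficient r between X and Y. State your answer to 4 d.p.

n = 6, ΣX = 186.6, ΣY = 108.7, ΣX² = 6297.64, ΣY² = 2013.31, ΣXY = 3342.94
nΣXY − ΣXΣY = 20057.64 − 20283.42 = -225.78
nΣX² − (ΣX)² = 37785.84 − 34819.56 = 2966.28; nΣY² − (ΣY)² = 12079.86 − 11815.69 = 264.17
r = -225.78 / √(2966.28 × 264.17) = -225.78 / 885.2131 ≈ -0.2551

-0.2551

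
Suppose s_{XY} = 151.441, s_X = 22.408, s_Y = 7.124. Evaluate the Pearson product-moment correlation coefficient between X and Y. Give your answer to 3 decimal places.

r = Cov(X,Y) / (s_X · s_Y) = 151.441 / (22.408 × 7.124)
  = 151.441 / 159.6346 ≈ 0.949

0.949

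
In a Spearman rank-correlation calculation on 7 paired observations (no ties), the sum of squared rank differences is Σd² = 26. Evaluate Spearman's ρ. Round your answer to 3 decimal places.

0.536

ρ = 1 − 6Σd² / [n(n²−1)] = 1 − 6×26 / (7×48)
  = 1 − 156/336 = 1 − 0.4643 ≈ 0.536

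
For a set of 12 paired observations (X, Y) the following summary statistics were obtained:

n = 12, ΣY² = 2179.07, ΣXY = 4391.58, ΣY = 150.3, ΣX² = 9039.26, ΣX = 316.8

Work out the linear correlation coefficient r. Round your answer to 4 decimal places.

0.9464

r = (nΣXY − ΣXΣY) / √[(nΣX² − (ΣX)²)(nΣY² − (ΣY)²)]
Numerator: 12×4391.58 − 316.8×150.3 = 5083.92
Denominator: √[(108471.12 − 100362.24)(26148.84 − 22590.09)] = √[8108.88 × 3558.75] = 5371.9156
r = 5083.92 / 5371.9156 ≈ 0.9464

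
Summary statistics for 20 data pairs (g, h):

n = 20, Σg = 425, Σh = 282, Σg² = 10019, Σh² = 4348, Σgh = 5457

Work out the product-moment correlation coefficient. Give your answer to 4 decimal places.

r = (nΣgh − ΣgΣh) / √[(nΣg² − (Σg)²)(nΣh² − (Σh)²)]
Numerator: 20×5457 − 425×282 = -10710
Denominator: √[(200380 − 180625)(86960 − 79524)] = √[19755 × 7436] = 12120.1559
r = -10710 / 12120.1559 ≈ -0.8837

-0.8837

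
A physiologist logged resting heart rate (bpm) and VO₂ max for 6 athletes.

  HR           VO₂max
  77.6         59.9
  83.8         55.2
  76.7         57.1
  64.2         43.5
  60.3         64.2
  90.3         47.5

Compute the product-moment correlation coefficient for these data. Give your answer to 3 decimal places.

-0.240

n = 6, Σx = 452.9, Σy = 327.4, Σx² = 34838.91, Σy² = 18165.6, Σxy = 24606.78
nΣxy − ΣxΣy = 147640.68 − 148279.46 = -638.78
nΣx² − (Σx)² = 209033.46 − 205118.41 = 3915.05; nΣy² − (Σy)² = 108993.6 − 107190.76 = 1802.84
r = -638.78 / √(3915.05 × 1802.84) = -638.78 / 2656.7290 ≈ -0.240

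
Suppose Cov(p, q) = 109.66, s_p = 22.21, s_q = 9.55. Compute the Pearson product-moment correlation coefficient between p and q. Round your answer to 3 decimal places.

r = Cov(p,q) / (s_p · s_q) = 109.66 / (22.21 × 9.55)
  = 109.66 / 212.1055 ≈ 0.517

0.517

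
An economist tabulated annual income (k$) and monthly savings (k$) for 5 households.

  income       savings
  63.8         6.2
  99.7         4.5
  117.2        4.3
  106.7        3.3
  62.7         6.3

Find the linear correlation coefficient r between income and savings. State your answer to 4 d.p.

-0.9110

n = 5, Σx = 450.1, Σy = 24.6, Σx² = 43062.55, Σy² = 127.76, Σxy = 2095.29
nΣxy − ΣxΣy = 10476.45 − 11072.46 = -596.01
nΣx² − (Σx)² = 215312.75 − 202590.01 = 12722.74; nΣy² − (Σy)² = 638.8 − 605.16 = 33.64
r = -596.01 / √(12722.74 × 33.64) = -596.01 / 654.2117 ≈ -0.9110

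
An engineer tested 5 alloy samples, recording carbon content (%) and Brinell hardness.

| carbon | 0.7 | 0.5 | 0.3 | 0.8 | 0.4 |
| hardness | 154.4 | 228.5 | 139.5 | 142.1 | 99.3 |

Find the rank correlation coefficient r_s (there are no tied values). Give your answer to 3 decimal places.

Rank carbon: 4, 3, 1, 5, 2
Rank hardness: 4, 5, 2, 3, 1
d = rank(carbon) − rank(hardness): 0, -2, -1, 2, 1; Σd² = 10
ρ = 1 − 6Σd² / [n(n²−1)] = 1 − 6×10 / (5×24) = 1 − 60/120 ≈ 0.500

0.500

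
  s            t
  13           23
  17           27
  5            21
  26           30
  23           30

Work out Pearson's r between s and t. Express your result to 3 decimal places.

n = 5, Σs = 84, Σt = 131, Σs² = 1688, Σt² = 3499, Σst = 2333
nΣst − ΣsΣt = 11665 − 11004 = 661
nΣs² − (Σs)² = 8440 − 7056 = 1384; nΣt² − (Σt)² = 17495 − 17161 = 334
r = 661 / √(1384 × 334) = 661 / 679.8941 ≈ 0.972

0.972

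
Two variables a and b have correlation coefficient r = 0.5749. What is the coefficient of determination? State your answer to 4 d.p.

r² = (0.5749)² = 0.3305

0.3305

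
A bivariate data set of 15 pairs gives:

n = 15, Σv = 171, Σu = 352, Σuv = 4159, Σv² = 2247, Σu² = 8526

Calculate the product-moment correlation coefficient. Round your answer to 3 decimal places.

r = (nΣuv − ΣuΣv) / √[(nΣu² − (Σu)²)(nΣv² − (Σv)²)]
Numerator: 15×4159 − 352×171 = 2193
Denominator: √[(127890 − 123904)(33705 − 29241)] = √[3986 × 4464] = 4218.2347
r = 2193 / 4218.2347 ≈ 0.520

0.520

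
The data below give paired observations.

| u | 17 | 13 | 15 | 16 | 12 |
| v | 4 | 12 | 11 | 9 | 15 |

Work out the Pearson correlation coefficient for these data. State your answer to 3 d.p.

n = 5, Σu = 73, Σv = 51, Σu² = 1083, Σv² = 587, Σuv = 713
nΣuv − ΣuΣv = 3565 − 3723 = -158
nΣu² − (Σu)² = 5415 − 5329 = 86; nΣv² − (Σv)² = 2935 − 2601 = 334
r = -158 / √(86 × 334) = -158 / 169.4816 ≈ -0.932

-0.932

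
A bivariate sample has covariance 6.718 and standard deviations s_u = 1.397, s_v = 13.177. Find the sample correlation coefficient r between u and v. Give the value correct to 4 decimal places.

r = Cov(u,v) / (s_u · s_v) = 6.718 / (1.397 × 13.177)
  = 6.718 / 18.4083 ≈ 0.3649

0.3649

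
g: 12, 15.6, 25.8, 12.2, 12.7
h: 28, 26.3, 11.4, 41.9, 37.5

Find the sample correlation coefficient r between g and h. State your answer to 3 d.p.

n = 5, Σg = 78.3, Σh = 145.1, Σg² = 1363.13, Σh² = 4767.51, Σgh = 2027.83
nΣgh − ΣgΣh = 10139.15 − 11361.33 = -1222.18
nΣg² − (Σg)² = 6815.65 − 6130.89 = 684.76; nΣh² − (Σh)² = 23837.55 − 21054.01 = 2783.54
r = -1222.18 / √(684.76 × 2783.54) = -1222.18 / 1380.6002 ≈ -0.885

-0.885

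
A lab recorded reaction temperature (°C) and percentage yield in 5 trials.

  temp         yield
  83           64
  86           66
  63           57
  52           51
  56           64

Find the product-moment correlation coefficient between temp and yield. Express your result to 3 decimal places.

n = 5, Σx = 340, Σy = 302, Σx² = 24094, Σy² = 18398, Σxy = 20815
nΣxy − ΣxΣy = 104075 − 102680 = 1395
nΣx² − (Σx)² = 120470 − 115600 = 4870; nΣy² − (Σy)² = 91990 − 91204 = 786
r = 1395 / √(4870 × 786) = 1395 / 1956.4815 ≈ 0.713

0.713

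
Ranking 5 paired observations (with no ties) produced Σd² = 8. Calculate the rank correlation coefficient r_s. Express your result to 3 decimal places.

ρ = 1 − 6Σd² / [n(n²−1)] = 1 − 6×8 / (5×24)
  = 1 − 48/120 = 1 − 0.4000 ≈ 0.600

0.600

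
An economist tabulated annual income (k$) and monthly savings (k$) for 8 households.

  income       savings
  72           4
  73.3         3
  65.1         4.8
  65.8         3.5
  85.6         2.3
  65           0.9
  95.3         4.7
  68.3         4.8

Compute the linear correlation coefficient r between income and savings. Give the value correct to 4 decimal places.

n = 8, Σx = 590.4, Σy = 28, Σx² = 44423.88, Σy² = 111.52, Σxy = 2081.81
nΣxy − ΣxΣy = 16654.48 − 16531.2 = 123.28
nΣx² − (Σx)² = 355391.04 − 348572.16 = 6818.88; nΣy² − (Σy)² = 892.16 − 784 = 108.16
r = 123.28 / √(6818.88 × 108.16) = 123.28 / 858.7957 ≈ 0.1435

0.1435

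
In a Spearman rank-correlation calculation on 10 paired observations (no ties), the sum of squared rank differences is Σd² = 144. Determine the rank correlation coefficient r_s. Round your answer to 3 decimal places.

ρ = 1 − 6Σd² / [n(n²−1)] = 1 − 6×144 / (10×99)
  = 1 − 864/990 = 1 − 0.8727 ≈ 0.127

0.127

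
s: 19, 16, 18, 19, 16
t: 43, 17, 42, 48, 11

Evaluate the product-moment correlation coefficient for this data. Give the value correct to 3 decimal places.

0.969

n = 5, Σs = 88, Σt = 161, Σs² = 1558, Σt² = 6327, Σst = 2933
nΣst − ΣsΣt = 14665 − 14168 = 497
nΣs² − (Σs)² = 7790 − 7744 = 46; nΣt² − (Σt)² = 31635 − 25921 = 5714
r = 497 / √(46 × 5714) = 497 / 512.6831 ≈ 0.969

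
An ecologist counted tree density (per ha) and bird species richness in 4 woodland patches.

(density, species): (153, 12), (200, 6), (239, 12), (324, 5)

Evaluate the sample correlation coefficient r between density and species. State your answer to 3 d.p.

-0.599

n = 4, Σx = 916, Σy = 35, Σx² = 225506, Σy² = 349, Σxy = 7524
nΣxy − ΣxΣy = 30096 − 32060 = -1964
nΣx² − (Σx)² = 902024 − 839056 = 62968; nΣy² − (Σy)² = 1396 − 1225 = 171
r = -1964 / √(62968 × 171) = -1964 / 3281.3912 ≈ -0.599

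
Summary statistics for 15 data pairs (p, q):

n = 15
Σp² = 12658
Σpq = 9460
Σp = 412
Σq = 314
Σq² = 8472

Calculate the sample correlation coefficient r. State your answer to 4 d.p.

r = (nΣpq − ΣpΣq) / √[(nΣp² − (Σp)²)(nΣq² − (Σq)²)]
Numerator: 15×9460 − 412×314 = 12532
Denominator: √[(189870 − 169744)(127080 − 98596)] = √[20126 × 28484] = 23943.0362
r = 12532 / 23943.0362 ≈ 0.5234

0.5234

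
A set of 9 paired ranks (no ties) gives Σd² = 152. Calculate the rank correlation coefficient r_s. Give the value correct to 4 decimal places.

ρ = 1 − 6Σd² / [n(n²−1)] = 1 − 6×152 / (9×80)
  = 1 − 912/720 = 1 − 1.26667 ≈ -0.2667

-0.2667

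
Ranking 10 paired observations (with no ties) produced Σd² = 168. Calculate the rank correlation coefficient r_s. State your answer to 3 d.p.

ρ = 1 − 6Σd² / [n(n²−1)] = 1 − 6×168 / (10×99)
  = 1 − 1008/990 = 1 − 1.0182 ≈ -0.018

-0.018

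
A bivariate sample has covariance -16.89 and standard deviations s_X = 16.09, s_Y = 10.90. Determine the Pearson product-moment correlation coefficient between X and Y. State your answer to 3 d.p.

-0.096

r = Cov(X,Y) / (s_X · s_Y) = -16.89 / (16.09 × 10.90)
  = -16.89 / 175.3810 ≈ -0.096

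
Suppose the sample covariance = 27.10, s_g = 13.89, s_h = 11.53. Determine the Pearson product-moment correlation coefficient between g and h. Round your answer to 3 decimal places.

0.169

r = Cov(g,h) / (s_g · s_h) = 27.10 / (13.89 × 11.53)
  = 27.10 / 160.1517 ≈ 0.169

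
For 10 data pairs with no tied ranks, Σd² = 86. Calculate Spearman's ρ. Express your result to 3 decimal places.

0.479

ρ = 1 − 6Σd² / [n(n²−1)] = 1 − 6×86 / (10×99)
  = 1 − 516/990 = 1 − 0.5212 ≈ 0.479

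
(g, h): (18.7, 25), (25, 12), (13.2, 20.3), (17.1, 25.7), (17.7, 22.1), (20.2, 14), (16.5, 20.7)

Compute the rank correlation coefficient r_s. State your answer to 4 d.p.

-0.3929

Rank g: 5, 7, 1, 3, 4, 6, 2
Rank h: 6, 1, 3, 7, 5, 2, 4
d = rank(g) − rank(h): -1, 6, -2, -4, -1, 4, -2; Σd² = 78
ρ = 1 − 6Σd² / [n(n²−1)] = 1 − 6×78 / (7×48) = 1 − 468/336 ≈ -0.3929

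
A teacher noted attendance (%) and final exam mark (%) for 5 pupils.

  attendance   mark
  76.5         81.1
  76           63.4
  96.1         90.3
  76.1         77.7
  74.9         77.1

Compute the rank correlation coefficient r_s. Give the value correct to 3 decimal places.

Rank attendance: 4, 2, 5, 3, 1
Rank mark: 4, 1, 5, 3, 2
d = rank(attendance) − rank(mark): 0, 1, 0, 0, -1; Σd² = 2
ρ = 1 − 6Σd² / [n(n²−1)] = 1 − 6×2 / (5×24) = 1 − 12/120 ≈ 0.900

0.900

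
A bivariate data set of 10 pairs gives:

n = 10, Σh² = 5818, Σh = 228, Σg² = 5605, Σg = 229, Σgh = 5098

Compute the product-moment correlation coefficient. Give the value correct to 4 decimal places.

-0.2605

r = (nΣgh − ΣgΣh) / √[(nΣg² − (Σg)²)(nΣh² − (Σh)²)]
Numerator: 10×5098 − 229×228 = -1232
Denominator: √[(56050 − 52441)(58180 − 51984)] = √[3609 × 6196] = 4728.7804
r = -1232 / 4728.7804 ≈ -0.2605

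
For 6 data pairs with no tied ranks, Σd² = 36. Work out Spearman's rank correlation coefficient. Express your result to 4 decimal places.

ρ = 1 − 6Σd² / [n(n²−1)] = 1 − 6×36 / (6×35)
  = 1 − 216/210 = 1 − 1.02857 ≈ -0.0286

-0.0286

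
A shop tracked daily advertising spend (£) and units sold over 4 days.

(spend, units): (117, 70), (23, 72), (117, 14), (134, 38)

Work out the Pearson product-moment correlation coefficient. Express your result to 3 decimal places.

-0.568

n = 4, Σx = 391, Σy = 194, Σx² = 45863, Σy² = 11724, Σxy = 16576
nΣxy − ΣxΣy = 66304 − 75854 = -9550
nΣx² − (Σx)² = 183452 − 152881 = 30571; nΣy² − (Σy)² = 46896 − 37636 = 9260
r = -9550 / √(30571 × 9260) = -9550 / 16825.2031 ≈ -0.568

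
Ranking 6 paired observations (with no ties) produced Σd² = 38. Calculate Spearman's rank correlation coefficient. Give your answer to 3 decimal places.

ρ = 1 − 6Σd² / [n(n²−1)] = 1 − 6×38 / (6×35)
  = 1 − 228/210 = 1 − 1.0857 ≈ -0.086

-0.086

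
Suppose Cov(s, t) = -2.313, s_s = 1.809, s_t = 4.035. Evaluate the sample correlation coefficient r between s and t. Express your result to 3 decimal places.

-0.317

r = Cov(s,t) / (s_s · s_t) = -2.313 / (1.809 × 4.035)
  = -2.313 / 7.2993 ≈ -0.317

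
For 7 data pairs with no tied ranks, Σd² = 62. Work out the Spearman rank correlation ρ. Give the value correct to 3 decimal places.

ρ = 1 − 6Σd² / [n(n²−1)] = 1 − 6×62 / (7×48)
  = 1 − 372/336 = 1 − 1.1071 ≈ -0.107

-0.107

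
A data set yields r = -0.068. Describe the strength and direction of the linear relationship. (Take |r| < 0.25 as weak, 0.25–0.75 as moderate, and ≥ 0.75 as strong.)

r = -0.068 < 0 so the relationship is negative.
|r| = 0.068, which falls in the weak range.

weak negative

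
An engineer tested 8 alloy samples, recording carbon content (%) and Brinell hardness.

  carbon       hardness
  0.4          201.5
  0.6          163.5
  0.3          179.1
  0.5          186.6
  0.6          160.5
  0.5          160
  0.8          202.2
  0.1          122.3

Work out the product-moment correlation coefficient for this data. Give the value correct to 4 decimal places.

0.5764

n = 8, Σx = 3.8, Σy = 1375.7, Σx² = 2.12, Σy² = 241433.25, Σxy = 676.02
nΣxy − ΣxΣy = 5408.16 − 5227.66 = 180.5
nΣx² − (Σx)² = 16.96 − 14.44 = 2.52; nΣy² − (Σy)² = 1931466 − 1892550.49 = 38915.51
r = 180.5 / √(2.52 × 38915.51) = 180.5 / 313.1566 ≈ 0.5764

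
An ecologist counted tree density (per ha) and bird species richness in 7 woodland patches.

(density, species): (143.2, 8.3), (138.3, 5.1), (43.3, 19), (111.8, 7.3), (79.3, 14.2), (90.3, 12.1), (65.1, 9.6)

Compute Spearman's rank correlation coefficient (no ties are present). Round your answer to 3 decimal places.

-0.786

Rank density: 7, 6, 1, 5, 3, 4, 2
Rank species: 3, 1, 7, 2, 6, 5, 4
d = rank(density) − rank(species): 4, 5, -6, 3, -3, -1, -2; Σd² = 100
ρ = 1 − 6Σd² / [n(n²−1)] = 1 − 6×100 / (7×48) = 1 − 600/336 ≈ -0.786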